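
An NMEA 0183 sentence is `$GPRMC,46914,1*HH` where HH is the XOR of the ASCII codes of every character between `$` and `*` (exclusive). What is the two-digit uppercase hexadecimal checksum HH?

44

XOR the ASCII codes of the payload characters:
  'G' = 0x47 → acc = 0x47
  'P' = 0x50 → acc = 0x17
  'R' = 0x52 → acc = 0x45
  'M' = 0x4D → acc = 0x08
  'C' = 0x43 → acc = 0x4B
  ',' = 0x2C → acc = 0x67
  '4' = 0x34 → acc = 0x53
  '6' = 0x36 → acc = 0x65
  '9' = 0x39 → acc = 0x5C
  '1' = 0x31 → acc = 0x6D
  '4' = 0x34 → acc = 0x59
  ',' = 0x2C → acc = 0x75
  '1' = 0x31 → acc = 0x44
Checksum = 0x44.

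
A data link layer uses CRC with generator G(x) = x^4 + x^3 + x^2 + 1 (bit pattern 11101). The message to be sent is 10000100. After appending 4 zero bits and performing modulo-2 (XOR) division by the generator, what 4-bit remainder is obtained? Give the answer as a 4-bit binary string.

Append 4 zeros: 100001000000. Divide by 11101 (XOR where the leading bit is 1):
  pos 0: 10000 XOR 11101 = 01101
  pos 1: 11011 XOR 11101 = 00110
  pos 3: 11000 XOR 11101 = 00101
  pos 5: 10100 XOR 11101 = 01001
  pos 6: 10010 XOR 11101 = 01111
  pos 7: 11110 XOR 11101 = 00011
Remainder (last 4 bits) = 0011. This is the CRC / FCS.

0011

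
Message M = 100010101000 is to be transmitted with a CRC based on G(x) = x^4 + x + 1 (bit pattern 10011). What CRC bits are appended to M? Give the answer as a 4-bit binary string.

Append 4 zeros: 1000101010000000. Divide by 10011 (XOR where the leading bit is 1):
  pos 0: 10001 XOR 10011 = 00010
  pos 3: 10010 XOR 10011 = 00001
  pos 7: 11000 XOR 10011 = 01011
  pos 8: 10110 XOR 10011 = 00101
  pos 10: 10100 XOR 10011 = 00111
Remainder (last 4 bits) = 1110. This is the CRC / FCS.

1110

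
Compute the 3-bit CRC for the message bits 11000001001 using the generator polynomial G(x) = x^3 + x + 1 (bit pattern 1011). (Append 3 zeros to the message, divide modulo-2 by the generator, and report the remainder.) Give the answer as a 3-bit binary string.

100

Append 3 zeros: 11000001001000. Divide by 1011 (XOR where the leading bit is 1):
  pos 0: 1100 XOR 1011 = 0111
  pos 1: 1110 XOR 1011 = 0101
  pos 2: 1010 XOR 1011 = 0001
  pos 5: 1010 XOR 1011 = 0001
  pos 8: 1010 XOR 1011 = 0001
Remainder (last 3 bits) = 100. This is the CRC / FCS.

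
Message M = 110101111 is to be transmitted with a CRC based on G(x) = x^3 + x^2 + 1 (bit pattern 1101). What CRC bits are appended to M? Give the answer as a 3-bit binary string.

111

Append 3 zeros: 110101111000. Divide by 1101 (XOR where the leading bit is 1):
  pos 0: 1101 XOR 1101 = 0000
  pos 5: 1111 XOR 1101 = 0010
  pos 7: 1000 XOR 1101 = 0101
  pos 8: 1010 XOR 1101 = 0111
Remainder (last 3 bits) = 111. This is the CRC / FCS.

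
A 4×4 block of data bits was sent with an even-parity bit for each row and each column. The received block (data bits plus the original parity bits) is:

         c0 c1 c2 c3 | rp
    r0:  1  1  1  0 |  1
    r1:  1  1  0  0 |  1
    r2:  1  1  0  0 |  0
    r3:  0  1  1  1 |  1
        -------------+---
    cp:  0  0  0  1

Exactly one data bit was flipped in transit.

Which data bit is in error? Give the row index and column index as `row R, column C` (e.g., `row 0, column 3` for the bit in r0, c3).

Recompute each row's even parity and compare to rp:
  r0: data parity 1, sent rp 1 → ok
  r1: data parity 0, sent rp 1 → mismatch
  r2: data parity 0, sent rp 0 → ok
  r3: data parity 1, sent rp 1 → ok
Recompute each column's even parity and compare to cp:
  c0: data parity 1, sent cp 0 → mismatch
  c1: data parity 0, sent cp 0 → ok
  c2: data parity 0, sent cp 0 → ok
  c3: data parity 1, sent cp 1 → ok
Exactly one row (r1) and one column (c0) fail → the flipped bit is at their intersection.

row 1, column 0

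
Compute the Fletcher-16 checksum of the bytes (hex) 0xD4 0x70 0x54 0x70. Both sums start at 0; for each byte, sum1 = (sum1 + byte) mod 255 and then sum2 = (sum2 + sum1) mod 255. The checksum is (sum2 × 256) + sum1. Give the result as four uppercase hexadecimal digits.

Running sums (mod 255):
  after byte 0 (0xD4): sum1=212, sum2=212
  after byte 1 (0x70): sum1=69, sum2=26
  after byte 2 (0x54): sum1=153, sum2=179
  after byte 3 (0x70): sum1=10, sum2=189
Checksum = sum2·256 + sum1 = 189·256 + 10 = 48394 = 0xBD0A.

BD0A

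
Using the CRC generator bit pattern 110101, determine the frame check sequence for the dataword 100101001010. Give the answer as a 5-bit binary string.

01000

Append 5 zeros: 10010100101000000. Divide by 110101 (XOR where the leading bit is 1):
  pos 0: 100101 XOR 110101 = 010000
  pos 1: 100000 XOR 110101 = 010101
  pos 2: 101010 XOR 110101 = 011111
  pos 3: 111111 XOR 110101 = 001010
  pos 5: 101001 XOR 110101 = 011100
  pos 6: 111000 XOR 110101 = 001101
  pos 8: 110100 XOR 110101 = 000001
Remainder (last 5 bits) = 01000. This is the CRC / FCS.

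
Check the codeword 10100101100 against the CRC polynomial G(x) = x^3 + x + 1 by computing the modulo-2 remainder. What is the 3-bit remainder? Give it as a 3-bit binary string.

001

Modulo-2 division of 10100101100 by 1011:
  pos 0: 1010 XOR 1011 = 0001
  pos 3: 1010 XOR 1011 = 0001
  pos 6: 1110 XOR 1011 = 0101
  pos 7: 1010 XOR 1011 = 0001
Remainder = 001 (nonzero — an error is detected).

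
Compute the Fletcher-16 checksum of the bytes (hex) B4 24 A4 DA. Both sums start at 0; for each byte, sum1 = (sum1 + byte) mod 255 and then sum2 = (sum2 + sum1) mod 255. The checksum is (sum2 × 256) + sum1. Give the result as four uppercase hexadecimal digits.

Running sums (mod 255):
  after byte 0 (B4): sum1=180, sum2=180
  after byte 1 (24): sum1=216, sum2=141
  after byte 2 (A4): sum1=125, sum2=11
  after byte 3 (DA): sum1=88, sum2=99
Checksum = sum2·256 + sum1 = 99·256 + 88 = 25432 = 0x6358.

6358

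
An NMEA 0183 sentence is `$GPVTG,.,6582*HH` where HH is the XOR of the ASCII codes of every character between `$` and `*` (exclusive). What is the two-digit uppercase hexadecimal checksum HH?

XOR the ASCII codes of the payload characters:
  'G' = 0x47 → acc = 0x47
  'P' = 0x50 → acc = 0x17
  'V' = 0x56 → acc = 0x41
  'T' = 0x54 → acc = 0x15
  'G' = 0x47 → acc = 0x52
  ',' = 0x2C → acc = 0x7E
  '.' = 0x2E → acc = 0x50
  ',' = 0x2C → acc = 0x7C
  '6' = 0x36 → acc = 0x4A
  '5' = 0x35 → acc = 0x7F
  '8' = 0x38 → acc = 0x47
  '2' = 0x32 → acc = 0x75
Checksum = 0x75.

75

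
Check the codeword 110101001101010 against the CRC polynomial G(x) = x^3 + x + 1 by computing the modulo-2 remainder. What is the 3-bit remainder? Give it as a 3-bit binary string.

101

Modulo-2 division of 110101001101010 by 1011:
  pos 0: 1101 XOR 1011 = 0110
  pos 1: 1100 XOR 1011 = 0111
  pos 2: 1111 XOR 1011 = 0100
  pos 3: 1000 XOR 1011 = 0011
  pos 5: 1101 XOR 1011 = 0110
  pos 6: 1101 XOR 1011 = 0110
  pos 7: 1100 XOR 1011 = 0111
  pos 8: 1111 XOR 1011 = 0100
  pos 9: 1000 XOR 1011 = 0011
  pos 11: 1110 XOR 1011 = 0101
Remainder = 101 (nonzero — an error is detected).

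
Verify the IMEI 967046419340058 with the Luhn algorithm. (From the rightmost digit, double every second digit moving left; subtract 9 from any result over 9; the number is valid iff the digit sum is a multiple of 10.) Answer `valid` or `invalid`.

From the right, keep odd positions and double even positions (subtract 9 from any doubled value over 9):
  doubled (positions 2,4,...): 1 0 6 2 3 0 3 → sum 15
  kept (positions 1,3,...): 8 0 4 9 4 4 7 9 → sum 45
Total = 60.
60 mod 10 = 0, so the number is valid.

valid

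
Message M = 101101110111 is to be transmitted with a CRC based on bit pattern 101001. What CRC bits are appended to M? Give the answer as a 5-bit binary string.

Append 5 zeros: 10110111011100000. Divide by 101001 (XOR where the leading bit is 1):
  pos 0: 101101 XOR 101001 = 000100
  pos 3: 100110 XOR 101001 = 001111
  pos 5: 111111 XOR 101001 = 010110
  pos 6: 101101 XOR 101001 = 000100
  pos 9: 100000 XOR 101001 = 001001
  pos 11: 100100 XOR 101001 = 001101
Remainder (last 5 bits) = 01101. This is the CRC / FCS.

01101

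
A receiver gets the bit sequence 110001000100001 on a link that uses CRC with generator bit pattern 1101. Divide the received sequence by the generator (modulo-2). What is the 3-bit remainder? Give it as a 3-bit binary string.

001

Modulo-2 division of 110001000100001 by 1101:
  pos 0: 1100 XOR 1101 = 0001
  pos 3: 1010 XOR 1101 = 0111
  pos 4: 1110 XOR 1101 = 0011
  pos 6: 1101 XOR 1101 = 0000
Remainder = 001 (nonzero — an error is detected).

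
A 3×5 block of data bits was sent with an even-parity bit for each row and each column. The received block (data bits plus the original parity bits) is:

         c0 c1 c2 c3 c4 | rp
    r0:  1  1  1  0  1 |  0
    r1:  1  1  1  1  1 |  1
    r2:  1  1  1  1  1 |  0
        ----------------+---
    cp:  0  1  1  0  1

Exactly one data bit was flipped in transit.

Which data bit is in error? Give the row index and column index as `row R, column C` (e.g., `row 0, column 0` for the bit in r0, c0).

Recompute each row's even parity and compare to rp:
  r0: data parity 0, sent rp 0 → ok
  r1: data parity 1, sent rp 1 → ok
  r2: data parity 1, sent rp 0 → mismatch
Recompute each column's even parity and compare to cp:
  c0: data parity 1, sent cp 0 → mismatch
  c1: data parity 1, sent cp 1 → ok
  c2: data parity 1, sent cp 1 → ok
  c3: data parity 0, sent cp 0 → ok
  c4: data parity 1, sent cp 1 → ok
Exactly one row (r2) and one column (c0) fail → the flipped bit is at their intersection.

row 2, column 0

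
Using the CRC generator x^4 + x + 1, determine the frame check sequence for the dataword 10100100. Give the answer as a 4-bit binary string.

Append 4 zeros: 101001000000. Divide by 10011 (XOR where the leading bit is 1):
  pos 0: 10100 XOR 10011 = 00111
  pos 2: 11110 XOR 10011 = 01101
  pos 3: 11010 XOR 10011 = 01001
  pos 4: 10010 XOR 10011 = 00001
Remainder (last 4 bits) = 1000. This is the CRC / FCS.

1000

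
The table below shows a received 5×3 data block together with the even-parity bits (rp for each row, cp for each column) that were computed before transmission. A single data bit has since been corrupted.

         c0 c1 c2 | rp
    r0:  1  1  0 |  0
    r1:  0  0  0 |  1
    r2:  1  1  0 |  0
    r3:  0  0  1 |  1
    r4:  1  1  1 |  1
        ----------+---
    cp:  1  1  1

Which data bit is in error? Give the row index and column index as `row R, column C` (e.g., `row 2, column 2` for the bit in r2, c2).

Recompute each row's even parity and compare to rp:
  r0: data parity 0, sent rp 0 → ok
  r1: data parity 0, sent rp 1 → mismatch
  r2: data parity 0, sent rp 0 → ok
  r3: data parity 1, sent rp 1 → ok
  r4: data parity 1, sent rp 1 → ok
Recompute each column's even parity and compare to cp:
  c0: data parity 1, sent cp 1 → ok
  c1: data parity 1, sent cp 1 → ok
  c2: data parity 0, sent cp 1 → mismatch
Exactly one row (r1) and one column (c2) fail → the flipped bit is at their intersection.

row 1, column 2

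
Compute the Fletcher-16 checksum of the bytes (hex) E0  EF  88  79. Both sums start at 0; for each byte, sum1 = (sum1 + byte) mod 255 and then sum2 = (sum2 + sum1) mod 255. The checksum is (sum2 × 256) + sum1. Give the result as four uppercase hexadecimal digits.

Running sums (mod 255):
  after byte 0 (E0): sum1=224, sum2=224
  after byte 1 (EF): sum1=208, sum2=177
  after byte 2 (88): sum1=89, sum2=11
  after byte 3 (79): sum1=210, sum2=221
Checksum = sum2·256 + sum1 = 221·256 + 210 = 56786 = 0xDDD2.

DDD2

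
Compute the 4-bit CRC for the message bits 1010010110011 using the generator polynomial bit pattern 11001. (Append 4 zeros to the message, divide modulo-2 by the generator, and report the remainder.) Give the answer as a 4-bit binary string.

Append 4 zeros: 10100101100110000. Divide by 11001 (XOR where the leading bit is 1):
  pos 0: 10100 XOR 11001 = 01101
  pos 1: 11011 XOR 11001 = 00010
  pos 4: 10011 XOR 11001 = 01010
  pos 5: 10100 XOR 11001 = 01101
  pos 6: 11010 XOR 11001 = 00011
  pos 9: 11110 XOR 11001 = 00111
  pos 11: 11100 XOR 11001 = 00101
Remainder (last 4 bits) = 1010. This is the CRC / FCS.

1010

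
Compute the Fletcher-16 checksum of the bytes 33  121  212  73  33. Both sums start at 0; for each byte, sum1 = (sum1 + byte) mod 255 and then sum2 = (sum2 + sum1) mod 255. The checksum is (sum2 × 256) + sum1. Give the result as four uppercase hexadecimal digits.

Running sums (mod 255):
  after byte 0 (33): sum1=33, sum2=33
  after byte 1 (121): sum1=154, sum2=187
  after byte 2 (212): sum1=111, sum2=43
  after byte 3 (73): sum1=184, sum2=227
  after byte 4 (33): sum1=217, sum2=189
Checksum = sum2·256 + sum1 = 189·256 + 217 = 48601 = 0xBDD9.

BDD9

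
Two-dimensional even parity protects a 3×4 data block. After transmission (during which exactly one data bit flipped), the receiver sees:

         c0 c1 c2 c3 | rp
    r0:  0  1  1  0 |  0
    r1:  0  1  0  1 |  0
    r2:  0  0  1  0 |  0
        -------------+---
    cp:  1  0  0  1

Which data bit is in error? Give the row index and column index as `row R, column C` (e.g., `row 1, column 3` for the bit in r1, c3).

Recompute each row's even parity and compare to rp:
  r0: data parity 0, sent rp 0 → ok
  r1: data parity 0, sent rp 0 → ok
  r2: data parity 1, sent rp 0 → mismatch
Recompute each column's even parity and compare to cp:
  c0: data parity 0, sent cp 1 → mismatch
  c1: data parity 0, sent cp 0 → ok
  c2: data parity 0, sent cp 0 → ok
  c3: data parity 1, sent cp 1 → ok
Exactly one row (r2) and one column (c0) fail → the flipped bit is at their intersection.

row 2, column 0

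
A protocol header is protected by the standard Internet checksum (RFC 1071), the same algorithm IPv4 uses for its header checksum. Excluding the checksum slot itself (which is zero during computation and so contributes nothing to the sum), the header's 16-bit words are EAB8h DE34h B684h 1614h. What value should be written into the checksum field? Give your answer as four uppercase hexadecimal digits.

One's-complement addition (fold any carry out of bit 15 back into bit 0):
  0xEAB8 + 0xDE34 = 0x1C8EC → wrap carry → 0xC8ED
  0xC8ED + 0xB684 = 0x17F71 → wrap carry → 0x7F72
  0x7F72 + 0x1614 = 0x09586
One's-complement sum = 0x9586.
Checksum = ~0x9586 & 0xFFFF = 0x6A79.

6A79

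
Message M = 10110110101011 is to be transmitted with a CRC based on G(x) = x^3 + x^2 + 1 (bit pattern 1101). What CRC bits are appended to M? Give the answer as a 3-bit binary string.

Append 3 zeros: 10110110101011000. Divide by 1101 (XOR where the leading bit is 1):
  pos 0: 1011 XOR 1101 = 0110
  pos 1: 1100 XOR 1101 = 0001
  pos 4: 1110 XOR 1101 = 0011
  pos 6: 1110 XOR 1101 = 0011
  pos 8: 1110 XOR 1101 = 0011
  pos 10: 1111 XOR 1101 = 0010
  pos 12: 1000 XOR 1101 = 0101
  pos 13: 1010 XOR 1101 = 0111
Remainder (last 3 bits) = 111. This is the CRC / FCS.

111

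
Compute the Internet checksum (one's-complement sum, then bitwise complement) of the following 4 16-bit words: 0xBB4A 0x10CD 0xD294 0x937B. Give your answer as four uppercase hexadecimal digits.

CDD7

One's-complement addition (fold any carry out of bit 15 back into bit 0):
  0xBB4A + 0x10CD = 0x0CC17
  0xCC17 + 0xD294 = 0x19EAB → wrap carry → 0x9EAC
  0x9EAC + 0x937B = 0x13227 → wrap carry → 0x3228
One's-complement sum = 0x3228.
Checksum = ~0x3228 & 0xFFFF = 0xCDD7.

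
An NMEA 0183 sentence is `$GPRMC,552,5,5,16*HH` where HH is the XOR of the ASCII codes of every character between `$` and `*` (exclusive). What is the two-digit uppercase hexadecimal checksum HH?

XOR the ASCII codes of the payload characters:
  'G' = 0x47 → acc = 0x47
  'P' = 0x50 → acc = 0x17
  'R' = 0x52 → acc = 0x45
  'M' = 0x4D → acc = 0x08
  'C' = 0x43 → acc = 0x4B
  ',' = 0x2C → acc = 0x67
  '5' = 0x35 → acc = 0x52
  '5' = 0x35 → acc = 0x67
  '2' = 0x32 → acc = 0x55
  ',' = 0x2C → acc = 0x79
  '5' = 0x35 → acc = 0x4C
  ',' = 0x2C → acc = 0x60
  '5' = 0x35 → acc = 0x55
  ',' = 0x2C → acc = 0x79
  '1' = 0x31 → acc = 0x48
  '6' = 0x36 → acc = 0x7E
Checksum = 0x7E.

7E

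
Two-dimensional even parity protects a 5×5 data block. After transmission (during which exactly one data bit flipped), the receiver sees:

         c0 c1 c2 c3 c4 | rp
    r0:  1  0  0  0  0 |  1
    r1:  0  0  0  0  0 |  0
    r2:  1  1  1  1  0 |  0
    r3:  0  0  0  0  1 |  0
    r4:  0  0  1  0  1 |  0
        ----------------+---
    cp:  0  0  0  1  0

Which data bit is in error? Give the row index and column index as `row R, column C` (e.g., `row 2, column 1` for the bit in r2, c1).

row 3, column 1

Recompute each row's even parity and compare to rp:
  r0: data parity 1, sent rp 1 → ok
  r1: data parity 0, sent rp 0 → ok
  r2: data parity 0, sent rp 0 → ok
  r3: data parity 1, sent rp 0 → mismatch
  r4: data parity 0, sent rp 0 → ok
Recompute each column's even parity and compare to cp:
  c0: data parity 0, sent cp 0 → ok
  c1: data parity 1, sent cp 0 → mismatch
  c2: data parity 0, sent cp 0 → ok
  c3: data parity 1, sent cp 1 → ok
  c4: data parity 0, sent cp 0 → ok
Exactly one row (r3) and one column (c1) fail → the flipped bit is at their intersection.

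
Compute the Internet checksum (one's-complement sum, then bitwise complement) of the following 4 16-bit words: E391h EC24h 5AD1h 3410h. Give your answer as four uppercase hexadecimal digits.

A167

One's-complement addition (fold any carry out of bit 15 back into bit 0):
  0xE391 + 0xEC24 = 0x1CFB5 → wrap carry → 0xCFB6
  0xCFB6 + 0x5AD1 = 0x12A87 → wrap carry → 0x2A88
  0x2A88 + 0x3410 = 0x05E98
One's-complement sum = 0x5E98.
Checksum = ~0x5E98 & 0xFFFF = 0xA167.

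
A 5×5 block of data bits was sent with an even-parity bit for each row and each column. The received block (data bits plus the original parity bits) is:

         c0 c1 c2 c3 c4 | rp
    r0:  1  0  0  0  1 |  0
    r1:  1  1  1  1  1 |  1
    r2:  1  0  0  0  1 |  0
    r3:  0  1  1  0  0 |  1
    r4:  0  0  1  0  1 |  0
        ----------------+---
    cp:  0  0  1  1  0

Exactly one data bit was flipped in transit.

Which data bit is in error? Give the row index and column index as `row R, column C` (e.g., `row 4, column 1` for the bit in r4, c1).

Recompute each row's even parity and compare to rp:
  r0: data parity 0, sent rp 0 → ok
  r1: data parity 1, sent rp 1 → ok
  r2: data parity 0, sent rp 0 → ok
  r3: data parity 0, sent rp 1 → mismatch
  r4: data parity 0, sent rp 0 → ok
Recompute each column's even parity and compare to cp:
  c0: data parity 1, sent cp 0 → mismatch
  c1: data parity 0, sent cp 0 → ok
  c2: data parity 1, sent cp 1 → ok
  c3: data parity 1, sent cp 1 → ok
  c4: data parity 0, sent cp 0 → ok
Exactly one row (r3) and one column (c0) fail → the flipped bit is at their intersection.

row 3, column 0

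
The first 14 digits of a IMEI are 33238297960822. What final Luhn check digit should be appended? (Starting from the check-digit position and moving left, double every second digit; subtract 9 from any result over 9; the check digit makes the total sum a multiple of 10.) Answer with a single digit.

2

Partial digits right→left: 2 2 8 0 6 9 7 9 2 8 3 2 3 3
Double every second digit counting from the check-digit position (so the 1st, 3rd, 5th, ... of the partial from the right).
  doubled (with −9 where >9): 4 7 3 5 4 6 6 → sum 35
  kept as-is: 2 0 9 9 8 2 3 → sum 33
Total = 35 + 33 = 68.
Check digit = (10 − (68 mod 10)) mod 10 = 2.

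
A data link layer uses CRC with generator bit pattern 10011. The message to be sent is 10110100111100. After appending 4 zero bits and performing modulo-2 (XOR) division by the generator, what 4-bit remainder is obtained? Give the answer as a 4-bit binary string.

1011

Append 4 zeros: 101101001111000000. Divide by 10011 (XOR where the leading bit is 1):
  pos 0: 10110 XOR 10011 = 00101
  pos 2: 10110 XOR 10011 = 00101
  pos 4: 10101 XOR 10011 = 00110
  pos 6: 11011 XOR 10011 = 01000
  pos 7: 10001 XOR 10011 = 00010
  pos 10: 10000 XOR 10011 = 00011
  pos 13: 11000 XOR 10011 = 01011
Remainder (last 4 bits) = 1011. This is the CRC / FCS.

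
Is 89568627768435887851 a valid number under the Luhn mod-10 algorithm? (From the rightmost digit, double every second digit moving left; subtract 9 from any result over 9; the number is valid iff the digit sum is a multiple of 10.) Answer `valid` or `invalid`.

From the right, keep odd positions and double even positions (subtract 9 from any doubled value over 9):
  doubled (positions 2,4,...): 1 5 7 6 7 5 4 7 1 7 → sum 50
  kept (positions 1,3,...): 1 8 8 5 4 6 7 6 6 9 → sum 60
Total = 110.
110 mod 10 = 0, so the number is valid.

valid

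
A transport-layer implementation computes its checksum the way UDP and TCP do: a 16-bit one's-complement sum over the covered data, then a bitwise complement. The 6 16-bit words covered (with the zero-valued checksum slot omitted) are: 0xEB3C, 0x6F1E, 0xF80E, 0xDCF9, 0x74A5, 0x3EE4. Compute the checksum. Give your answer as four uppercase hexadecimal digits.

One's-complement addition (fold any carry out of bit 15 back into bit 0):
  0xEB3C + 0x6F1E = 0x15A5A → wrap carry → 0x5A5B
  0x5A5B + 0xF80E = 0x15269 → wrap carry → 0x526A
  0x526A + 0xDCF9 = 0x12F63 → wrap carry → 0x2F64
  0x2F64 + 0x74A5 = 0x0A409
  0xA409 + 0x3EE4 = 0x0E2ED
One's-complement sum = 0xE2ED.
Checksum = ~0xE2ED & 0xFFFF = 0x1D12.

1D12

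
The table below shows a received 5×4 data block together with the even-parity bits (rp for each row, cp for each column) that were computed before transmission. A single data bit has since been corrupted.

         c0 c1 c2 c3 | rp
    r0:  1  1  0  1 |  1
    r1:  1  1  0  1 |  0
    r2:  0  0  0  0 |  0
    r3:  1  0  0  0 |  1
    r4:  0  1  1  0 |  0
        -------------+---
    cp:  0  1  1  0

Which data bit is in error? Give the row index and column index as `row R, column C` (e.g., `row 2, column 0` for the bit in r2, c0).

row 1, column 0

Recompute each row's even parity and compare to rp:
  r0: data parity 1, sent rp 1 → ok
  r1: data parity 1, sent rp 0 → mismatch
  r2: data parity 0, sent rp 0 → ok
  r3: data parity 1, sent rp 1 → ok
  r4: data parity 0, sent rp 0 → ok
Recompute each column's even parity and compare to cp:
  c0: data parity 1, sent cp 0 → mismatch
  c1: data parity 1, sent cp 1 → ok
  c2: data parity 1, sent cp 1 → ok
  c3: data parity 0, sent cp 0 → ok
Exactly one row (r1) and one column (c0) fail → the flipped bit is at their intersection.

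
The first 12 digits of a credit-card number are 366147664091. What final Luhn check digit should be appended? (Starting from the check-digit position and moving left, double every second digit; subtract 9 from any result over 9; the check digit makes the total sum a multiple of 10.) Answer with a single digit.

3

Partial digits right→left: 1 9 0 4 6 6 7 4 1 6 6 3
Double every second digit counting from the check-digit position (so the 1st, 3rd, 5th, ... of the partial from the right).
  doubled (with −9 where >9): 2 0 3 5 2 3 → sum 15
  kept as-is: 9 4 6 4 6 3 → sum 32
Total = 15 + 32 = 47.
Check digit = (10 − (47 mod 10)) mod 10 = 3.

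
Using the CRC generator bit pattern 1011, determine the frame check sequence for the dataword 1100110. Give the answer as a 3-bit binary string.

111

Append 3 zeros: 1100110000. Divide by 1011 (XOR where the leading bit is 1):
  pos 0: 1100 XOR 1011 = 0111
  pos 1: 1111 XOR 1011 = 0100
  pos 2: 1001 XOR 1011 = 0010
  pos 4: 1000 XOR 1011 = 0011
  pos 6: 1100 XOR 1011 = 0111
Remainder (last 3 bits) = 111. This is the CRC / FCS.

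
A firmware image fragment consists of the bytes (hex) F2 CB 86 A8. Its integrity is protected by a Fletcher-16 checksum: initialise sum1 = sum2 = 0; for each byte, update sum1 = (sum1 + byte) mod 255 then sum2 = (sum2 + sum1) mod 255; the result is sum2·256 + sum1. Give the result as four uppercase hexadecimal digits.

E4ED

Running sums (mod 255):
  after byte 0 (F2): sum1=242, sum2=242
  after byte 1 (CB): sum1=190, sum2=177
  after byte 2 (86): sum1=69, sum2=246
  after byte 3 (A8): sum1=237, sum2=228
Checksum = sum2·256 + sum1 = 228·256 + 237 = 58605 = 0xE4ED.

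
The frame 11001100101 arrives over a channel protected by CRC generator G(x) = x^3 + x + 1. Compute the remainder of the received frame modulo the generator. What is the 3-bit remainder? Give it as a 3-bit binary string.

Modulo-2 division of 11001100101 by 1011:
  pos 0: 1100 XOR 1011 = 0111
  pos 1: 1111 XOR 1011 = 0100
  pos 2: 1001 XOR 1011 = 0010
  pos 4: 1000 XOR 1011 = 0011
  pos 6: 1110 XOR 1011 = 0101
  pos 7: 1011 XOR 1011 = 0000
Remainder = 000 (zero — the frame passes the CRC check).

000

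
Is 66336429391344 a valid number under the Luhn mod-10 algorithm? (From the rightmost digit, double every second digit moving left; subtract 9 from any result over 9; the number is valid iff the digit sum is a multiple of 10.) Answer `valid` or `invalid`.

valid

From the right, keep odd positions and double even positions (subtract 9 from any doubled value over 9):
  doubled (positions 2,4,...): 8 2 6 4 3 6 3 → sum 32
  kept (positions 1,3,...): 4 3 9 9 4 3 6 → sum 38
Total = 70.
70 mod 10 = 0, so the number is valid.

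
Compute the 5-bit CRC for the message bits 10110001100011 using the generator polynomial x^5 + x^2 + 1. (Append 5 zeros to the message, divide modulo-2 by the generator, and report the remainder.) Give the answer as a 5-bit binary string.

Append 5 zeros: 1011000110001100000. Divide by 100101 (XOR where the leading bit is 1):
  pos 0: 101100 XOR 100101 = 001001
  pos 2: 100101 XOR 100101 = 000000
  pos 8: 100011 XOR 100101 = 000110
  pos 11: 110000 XOR 100101 = 010101
  pos 12: 101010 XOR 100101 = 001111
Remainder (last 5 bits) = 11110. This is the CRC / FCS.

11110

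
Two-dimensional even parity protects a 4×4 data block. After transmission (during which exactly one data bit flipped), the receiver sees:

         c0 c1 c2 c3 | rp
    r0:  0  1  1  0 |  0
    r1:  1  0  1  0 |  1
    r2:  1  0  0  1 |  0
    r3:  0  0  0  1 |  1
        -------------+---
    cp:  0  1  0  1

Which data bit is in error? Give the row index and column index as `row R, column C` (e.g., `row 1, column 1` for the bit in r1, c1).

Recompute each row's even parity and compare to rp:
  r0: data parity 0, sent rp 0 → ok
  r1: data parity 0, sent rp 1 → mismatch
  r2: data parity 0, sent rp 0 → ok
  r3: data parity 1, sent rp 1 → ok
Recompute each column's even parity and compare to cp:
  c0: data parity 0, sent cp 0 → ok
  c1: data parity 1, sent cp 1 → ok
  c2: data parity 0, sent cp 0 → ok
  c3: data parity 0, sent cp 1 → mismatch
Exactly one row (r1) and one column (c3) fail → the flipped bit is at their intersection.

row 1, column 3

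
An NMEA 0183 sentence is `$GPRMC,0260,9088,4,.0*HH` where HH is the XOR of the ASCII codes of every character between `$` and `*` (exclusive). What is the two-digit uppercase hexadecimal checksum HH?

XOR the ASCII codes of the payload characters:
  'G' = 0x47 → acc = 0x47
  'P' = 0x50 → acc = 0x17
  'R' = 0x52 → acc = 0x45
  'M' = 0x4D → acc = 0x08
  'C' = 0x43 → acc = 0x4B
  ',' = 0x2C → acc = 0x67
  '0' = 0x30 → acc = 0x57
  '2' = 0x32 → acc = 0x65
  '6' = 0x36 → acc = 0x53
  '0' = 0x30 → acc = 0x63
  ',' = 0x2C → acc = 0x4F
  '9' = 0x39 → acc = 0x76
  '0' = 0x30 → acc = 0x46
  '8' = 0x38 → acc = 0x7E
  '8' = 0x38 → acc = 0x46
  ',' = 0x2C → acc = 0x6A
  '4' = 0x34 → acc = 0x5E
  ',' = 0x2C → acc = 0x72
  '.' = 0x2E → acc = 0x5C
  '0' = 0x30 → acc = 0x6C
Checksum = 0x6C.

6C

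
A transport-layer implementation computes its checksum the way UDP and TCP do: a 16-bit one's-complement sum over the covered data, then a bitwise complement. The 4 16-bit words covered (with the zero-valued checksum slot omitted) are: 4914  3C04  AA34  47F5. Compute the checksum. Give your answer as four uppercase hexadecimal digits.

One's-complement addition (fold any carry out of bit 15 back into bit 0):
  0x4914 + 0x3C04 = 0x08518
  0x8518 + 0xAA34 = 0x12F4C → wrap carry → 0x2F4D
  0x2F4D + 0x47F5 = 0x07742
One's-complement sum = 0x7742.
Checksum = ~0x7742 & 0xFFFF = 0x88BD.

88BD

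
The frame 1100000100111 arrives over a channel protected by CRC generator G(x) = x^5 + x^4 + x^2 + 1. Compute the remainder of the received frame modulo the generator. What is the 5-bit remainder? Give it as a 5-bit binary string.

Modulo-2 division of 1100000100111 by 110101:
  pos 0: 110000 XOR 110101 = 000101
  pos 3: 101010 XOR 110101 = 011111
  pos 4: 111110 XOR 110101 = 001011
  pos 6: 101111 XOR 110101 = 011010
  pos 7: 110101 XOR 110101 = 000000
Remainder = 00000 (zero — the frame passes the CRC check).

00000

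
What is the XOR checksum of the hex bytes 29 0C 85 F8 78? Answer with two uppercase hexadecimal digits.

20

XOR the bytes together:
  start with 0x29
  0x29 ⊕ 0x0C = 0x25
  0x25 ⊕ 0x85 = 0xA0
  0xA0 ⊕ 0xF8 = 0x58
  0x58 ⊕ 0x78 = 0x20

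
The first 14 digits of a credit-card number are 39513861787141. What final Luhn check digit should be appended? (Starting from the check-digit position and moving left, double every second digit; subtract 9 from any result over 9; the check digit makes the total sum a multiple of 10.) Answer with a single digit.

4

Partial digits right→left: 1 4 1 7 8 7 1 6 8 3 1 5 9 3
Double every second digit counting from the check-digit position (so the 1st, 3rd, 5th, ... of the partial from the right).
  doubled (with −9 where >9): 2 2 7 2 7 2 9 → sum 31
  kept as-is: 4 7 7 6 3 5 3 → sum 35
Total = 31 + 35 = 66.
Check digit = (10 − (66 mod 10)) mod 10 = 4.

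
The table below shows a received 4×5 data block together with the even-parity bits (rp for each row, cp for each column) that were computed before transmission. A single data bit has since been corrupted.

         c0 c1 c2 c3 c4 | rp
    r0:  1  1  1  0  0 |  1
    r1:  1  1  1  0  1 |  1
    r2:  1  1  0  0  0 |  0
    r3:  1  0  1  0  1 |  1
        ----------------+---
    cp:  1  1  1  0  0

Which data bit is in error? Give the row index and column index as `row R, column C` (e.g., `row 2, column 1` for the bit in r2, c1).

row 1, column 0

Recompute each row's even parity and compare to rp:
  r0: data parity 1, sent rp 1 → ok
  r1: data parity 0, sent rp 1 → mismatch
  r2: data parity 0, sent rp 0 → ok
  r3: data parity 1, sent rp 1 → ok
Recompute each column's even parity and compare to cp:
  c0: data parity 0, sent cp 1 → mismatch
  c1: data parity 1, sent cp 1 → ok
  c2: data parity 1, sent cp 1 → ok
  c3: data parity 0, sent cp 0 → ok
  c4: data parity 0, sent cp 0 → ok
Exactly one row (r1) and one column (c0) fail → the flipped bit is at their intersection.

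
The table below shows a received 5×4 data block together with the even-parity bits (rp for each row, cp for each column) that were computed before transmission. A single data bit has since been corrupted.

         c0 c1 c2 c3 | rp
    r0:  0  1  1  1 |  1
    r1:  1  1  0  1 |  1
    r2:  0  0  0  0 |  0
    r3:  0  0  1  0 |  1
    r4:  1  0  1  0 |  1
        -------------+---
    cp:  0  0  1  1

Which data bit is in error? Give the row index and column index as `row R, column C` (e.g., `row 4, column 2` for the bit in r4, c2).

row 4, column 3

Recompute each row's even parity and compare to rp:
  r0: data parity 1, sent rp 1 → ok
  r1: data parity 1, sent rp 1 → ok
  r2: data parity 0, sent rp 0 → ok
  r3: data parity 1, sent rp 1 → ok
  r4: data parity 0, sent rp 1 → mismatch
Recompute each column's even parity and compare to cp:
  c0: data parity 0, sent cp 0 → ok
  c1: data parity 0, sent cp 0 → ok
  c2: data parity 1, sent cp 1 → ok
  c3: data parity 0, sent cp 1 → mismatch
Exactly one row (r4) and one column (c3) fail → the flipped bit is at their intersection.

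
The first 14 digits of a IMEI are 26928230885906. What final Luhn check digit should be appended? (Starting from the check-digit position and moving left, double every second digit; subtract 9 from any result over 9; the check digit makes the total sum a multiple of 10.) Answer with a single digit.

Partial digits right→left: 6 0 9 5 8 8 0 3 2 8 2 9 6 2
Double every second digit counting from the check-digit position (so the 1st, 3rd, 5th, ... of the partial from the right).
  doubled (with −9 where >9): 3 9 7 0 4 4 3 → sum 30
  kept as-is: 0 5 8 3 8 9 2 → sum 35
Total = 30 + 35 = 65.
Check digit = (10 − (65 mod 10)) mod 10 = 5.

5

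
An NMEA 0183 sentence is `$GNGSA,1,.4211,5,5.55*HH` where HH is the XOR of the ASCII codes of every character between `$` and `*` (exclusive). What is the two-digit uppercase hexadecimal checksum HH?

6B

XOR the ASCII codes of the payload characters:
  'G' = 0x47 → acc = 0x47
  'N' = 0x4E → acc = 0x09
  'G' = 0x47 → acc = 0x4E
  'S' = 0x53 → acc = 0x1D
  'A' = 0x41 → acc = 0x5C
  ',' = 0x2C → acc = 0x70
  '1' = 0x31 → acc = 0x41
  ',' = 0x2C → acc = 0x6D
  '.' = 0x2E → acc = 0x43
  '4' = 0x34 → acc = 0x77
  '2' = 0x32 → acc = 0x45
  '1' = 0x31 → acc = 0x74
  '1' = 0x31 → acc = 0x45
  ',' = 0x2C → acc = 0x69
  '5' = 0x35 → acc = 0x5C
  ',' = 0x2C → acc = 0x70
  '5' = 0x35 → acc = 0x45
  '.' = 0x2E → acc = 0x6B
  '5' = 0x35 → acc = 0x5E
  '5' = 0x35 → acc = 0x6B
Checksum = 0x6B.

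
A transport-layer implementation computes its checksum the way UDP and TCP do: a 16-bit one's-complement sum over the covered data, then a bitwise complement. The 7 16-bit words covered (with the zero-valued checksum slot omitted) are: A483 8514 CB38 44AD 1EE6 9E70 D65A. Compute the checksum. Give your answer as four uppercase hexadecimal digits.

32D0

One's-complement addition (fold any carry out of bit 15 back into bit 0):
  0xA483 + 0x8514 = 0x12997 → wrap carry → 0x2998
  0x2998 + 0xCB38 = 0x0F4D0
  0xF4D0 + 0x44AD = 0x1397D → wrap carry → 0x397E
  0x397E + 0x1EE6 = 0x05864
  0x5864 + 0x9E70 = 0x0F6D4
  0xF6D4 + 0xD65A = 0x1CD2E → wrap carry → 0xCD2F
One's-complement sum = 0xCD2F.
Checksum = ~0xCD2F & 0xFFFF = 0x32D0.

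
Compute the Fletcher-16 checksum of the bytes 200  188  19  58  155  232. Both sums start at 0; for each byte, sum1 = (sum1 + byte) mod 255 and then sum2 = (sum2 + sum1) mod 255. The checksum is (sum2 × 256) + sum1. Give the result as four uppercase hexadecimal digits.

Running sums (mod 255):
  after byte 0 (200): sum1=200, sum2=200
  after byte 1 (188): sum1=133, sum2=78
  after byte 2 (19): sum1=152, sum2=230
  after byte 3 (58): sum1=210, sum2=185
  after byte 4 (155): sum1=110, sum2=40
  after byte 5 (232): sum1=87, sum2=127
Checksum = sum2·256 + sum1 = 127·256 + 87 = 32599 = 0x7F57.

7F57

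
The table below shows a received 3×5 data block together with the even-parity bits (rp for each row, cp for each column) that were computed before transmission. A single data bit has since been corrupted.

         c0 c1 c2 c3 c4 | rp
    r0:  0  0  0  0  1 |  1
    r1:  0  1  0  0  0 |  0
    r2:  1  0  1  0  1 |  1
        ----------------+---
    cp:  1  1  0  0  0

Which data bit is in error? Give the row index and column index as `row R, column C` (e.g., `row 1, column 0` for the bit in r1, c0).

row 1, column 2

Recompute each row's even parity and compare to rp:
  r0: data parity 1, sent rp 1 → ok
  r1: data parity 1, sent rp 0 → mismatch
  r2: data parity 1, sent rp 1 → ok
Recompute each column's even parity and compare to cp:
  c0: data parity 1, sent cp 1 → ok
  c1: data parity 1, sent cp 1 → ok
  c2: data parity 1, sent cp 0 → mismatch
  c3: data parity 0, sent cp 0 → ok
  c4: data parity 0, sent cp 0 → ok
Exactly one row (r1) and one column (c2) fail → the flipped bit is at their intersection.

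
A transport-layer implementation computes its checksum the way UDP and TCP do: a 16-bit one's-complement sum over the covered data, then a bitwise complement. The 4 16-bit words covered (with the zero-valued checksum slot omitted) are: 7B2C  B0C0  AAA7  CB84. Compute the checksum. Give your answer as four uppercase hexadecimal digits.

5DE6

One's-complement addition (fold any carry out of bit 15 back into bit 0):
  0x7B2C + 0xB0C0 = 0x12BEC → wrap carry → 0x2BED
  0x2BED + 0xAAA7 = 0x0D694
  0xD694 + 0xCB84 = 0x1A218 → wrap carry → 0xA219
One's-complement sum = 0xA219.
Checksum = ~0xA219 & 0xFFFF = 0x5DE6.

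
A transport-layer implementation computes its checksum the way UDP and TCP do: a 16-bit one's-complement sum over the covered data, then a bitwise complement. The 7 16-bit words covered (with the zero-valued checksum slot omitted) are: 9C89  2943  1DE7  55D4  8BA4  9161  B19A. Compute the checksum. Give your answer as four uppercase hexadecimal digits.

F7D6

One's-complement addition (fold any carry out of bit 15 back into bit 0):
  0x9C89 + 0x2943 = 0x0C5CC
  0xC5CC + 0x1DE7 = 0x0E3B3
  0xE3B3 + 0x55D4 = 0x13987 → wrap carry → 0x3988
  0x3988 + 0x8BA4 = 0x0C52C
  0xC52C + 0x9161 = 0x1568D → wrap carry → 0x568E
  0x568E + 0xB19A = 0x10828 → wrap carry → 0x0829
One's-complement sum = 0x0829.
Checksum = ~0x0829 & 0xFFFF = 0xF7D6.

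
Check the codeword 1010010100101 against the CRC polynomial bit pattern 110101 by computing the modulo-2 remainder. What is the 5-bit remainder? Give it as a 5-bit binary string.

Modulo-2 division of 1010010100101 by 110101:
  pos 0: 101001 XOR 110101 = 011100
  pos 1: 111000 XOR 110101 = 001101
  pos 3: 110110 XOR 110101 = 000011
  pos 7: 110101 XOR 110101 = 000000
Remainder = 00000 (zero — the frame passes the CRC check).

00000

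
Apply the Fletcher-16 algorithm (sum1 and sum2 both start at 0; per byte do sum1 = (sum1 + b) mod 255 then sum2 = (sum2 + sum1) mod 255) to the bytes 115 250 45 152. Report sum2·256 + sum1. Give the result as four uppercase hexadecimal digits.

B134

Running sums (mod 255):
  after byte 0 (115): sum1=115, sum2=115
  after byte 1 (250): sum1=110, sum2=225
  after byte 2 (45): sum1=155, sum2=125
  after byte 3 (152): sum1=52, sum2=177
Checksum = sum2·256 + sum1 = 177·256 + 52 = 45364 = 0xB134.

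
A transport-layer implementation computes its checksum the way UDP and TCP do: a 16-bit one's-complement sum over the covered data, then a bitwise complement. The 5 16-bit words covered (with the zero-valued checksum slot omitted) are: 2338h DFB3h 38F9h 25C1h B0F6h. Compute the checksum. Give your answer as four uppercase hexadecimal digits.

ED62

One's-complement addition (fold any carry out of bit 15 back into bit 0):
  0x2338 + 0xDFB3 = 0x102EB → wrap carry → 0x02EC
  0x02EC + 0x38F9 = 0x03BE5
  0x3BE5 + 0x25C1 = 0x061A6
  0x61A6 + 0xB0F6 = 0x1129C → wrap carry → 0x129D
One's-complement sum = 0x129D.
Checksum = ~0x129D & 0xFFFF = 0xED62.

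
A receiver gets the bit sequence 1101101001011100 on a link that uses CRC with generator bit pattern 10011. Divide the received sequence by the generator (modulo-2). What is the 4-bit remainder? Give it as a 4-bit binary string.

Modulo-2 division of 1101101001011100 by 10011:
  pos 0: 11011 XOR 10011 = 01000
  pos 1: 10000 XOR 10011 = 00011
  pos 4: 11100 XOR 10011 = 01111
  pos 5: 11111 XOR 10011 = 01100
  pos 6: 11000 XOR 10011 = 01011
  pos 7: 10111 XOR 10011 = 00100
  pos 9: 10011 XOR 10011 = 00000
Remainder = 0000 (zero — the frame passes the CRC check).

0000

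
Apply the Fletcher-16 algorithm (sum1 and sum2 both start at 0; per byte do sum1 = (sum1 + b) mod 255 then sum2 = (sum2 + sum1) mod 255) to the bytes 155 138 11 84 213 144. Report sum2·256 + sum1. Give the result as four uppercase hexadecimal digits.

Running sums (mod 255):
  after byte 0 (155): sum1=155, sum2=155
  after byte 1 (138): sum1=38, sum2=193
  after byte 2 (11): sum1=49, sum2=242
  after byte 3 (84): sum1=133, sum2=120
  after byte 4 (213): sum1=91, sum2=211
  after byte 5 (144): sum1=235, sum2=191
Checksum = sum2·256 + sum1 = 191·256 + 235 = 49131 = 0xBFEB.

BFEB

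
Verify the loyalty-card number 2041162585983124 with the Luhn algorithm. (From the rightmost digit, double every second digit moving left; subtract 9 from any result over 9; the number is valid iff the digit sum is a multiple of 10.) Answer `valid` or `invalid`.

From the right, keep odd positions and double even positions (subtract 9 from any doubled value over 9):
  doubled (positions 2,4,...): 4 6 9 7 4 2 8 4 → sum 44
  kept (positions 1,3,...): 4 1 8 5 5 6 1 0 → sum 30
Total = 74.
74 mod 10 = 4, so the number is invalid.

invalid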